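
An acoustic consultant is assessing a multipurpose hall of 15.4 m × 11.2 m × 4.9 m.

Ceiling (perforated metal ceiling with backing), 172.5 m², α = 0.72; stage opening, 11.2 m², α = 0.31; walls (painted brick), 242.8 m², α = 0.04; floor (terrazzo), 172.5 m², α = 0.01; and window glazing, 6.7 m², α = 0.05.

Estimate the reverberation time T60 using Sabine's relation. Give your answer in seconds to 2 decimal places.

0.98 s

A = Σ Sᵢαᵢ = 172.5×0.72 + 11.2×0.31 + 242.8×0.04 + 172.5×0.01 + 6.7×0.05 = 139.444 sabins.
Volume V = 15.4 × 11.2 × 4.9 = 845.152 m³.
RT60 = 0.161 · V / A = 0.161 × 845.152 / 139.444 = 0.98 s.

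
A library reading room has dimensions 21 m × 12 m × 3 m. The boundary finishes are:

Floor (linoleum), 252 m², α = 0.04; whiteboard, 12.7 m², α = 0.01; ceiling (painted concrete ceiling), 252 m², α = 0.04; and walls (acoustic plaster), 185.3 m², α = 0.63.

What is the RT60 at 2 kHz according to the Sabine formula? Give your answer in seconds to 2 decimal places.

0.89 s

A = Σ Sᵢαᵢ = 252×0.04 + 12.7×0.01 + 252×0.04 + 185.3×0.63 = 137.026 sabins.
V = 21·12·3 = 756 m³.
RT60 = 0.161 · V / A = 0.161 × 756 / 137.026 = 0.89 s.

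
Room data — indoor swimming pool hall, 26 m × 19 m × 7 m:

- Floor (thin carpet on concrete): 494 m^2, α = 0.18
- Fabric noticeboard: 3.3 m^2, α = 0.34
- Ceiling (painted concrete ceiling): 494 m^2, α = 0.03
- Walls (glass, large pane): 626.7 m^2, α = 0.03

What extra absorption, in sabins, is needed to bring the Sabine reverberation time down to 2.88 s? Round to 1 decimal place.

Equivalent absorption area: A₁ = 494×0.18 + 3.3×0.34 + 494×0.03 + 626.7×0.03 = 123.663 m^2.
Target A₂ = 0.161·3458/2.88 = 193.312 sabins (V = 3458 m³).
ΔA = A₂ − A₁ = 193.312 − 123.663 = 69.6 sabins.

69.6 sabins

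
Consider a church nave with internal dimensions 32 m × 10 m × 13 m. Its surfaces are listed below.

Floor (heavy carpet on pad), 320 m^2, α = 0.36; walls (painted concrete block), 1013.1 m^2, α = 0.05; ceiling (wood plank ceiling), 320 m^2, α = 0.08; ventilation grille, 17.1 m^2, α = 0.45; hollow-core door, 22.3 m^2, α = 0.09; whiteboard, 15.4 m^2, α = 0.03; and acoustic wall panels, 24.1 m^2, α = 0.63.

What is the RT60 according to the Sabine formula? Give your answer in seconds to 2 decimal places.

3.09 s

A = Σ Sᵢαᵢ = 320×0.36 + 1013.1×0.05 + 320×0.08 + 17.1×0.45 + 22.3×0.09 + 15.4×0.03 + 24.1×0.63 = 216.802 sabins.
Room volume: 4160 m³.
RT60 = 0.161 · V / A = 0.161 × 4160 / 216.802 = 3.09 s.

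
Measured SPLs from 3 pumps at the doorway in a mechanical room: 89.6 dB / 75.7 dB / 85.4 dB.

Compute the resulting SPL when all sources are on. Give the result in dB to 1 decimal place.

91.1 dB

Σ 10^(Lᵢ/10) = 1.296e+09.
Combined level = 10 log₁₀(1.296e+09) = 91.1 dB.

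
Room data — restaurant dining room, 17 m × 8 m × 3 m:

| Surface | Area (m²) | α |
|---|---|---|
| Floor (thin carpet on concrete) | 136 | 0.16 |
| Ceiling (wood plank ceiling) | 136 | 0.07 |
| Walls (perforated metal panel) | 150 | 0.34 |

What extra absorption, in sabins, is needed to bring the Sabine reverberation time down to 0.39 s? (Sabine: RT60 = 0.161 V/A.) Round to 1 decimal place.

86.2 sabins

A₁ = Σ Sᵢαᵢ = 136*0.16 + 136*0.07 + 150*0.34 = 82.280 sabins.
Target A₂ = 0.161·408/0.39 = 168.431 sabins (V = 408 m³).
Shortfall: 168.431 − 82.280 = 86.2 sabins.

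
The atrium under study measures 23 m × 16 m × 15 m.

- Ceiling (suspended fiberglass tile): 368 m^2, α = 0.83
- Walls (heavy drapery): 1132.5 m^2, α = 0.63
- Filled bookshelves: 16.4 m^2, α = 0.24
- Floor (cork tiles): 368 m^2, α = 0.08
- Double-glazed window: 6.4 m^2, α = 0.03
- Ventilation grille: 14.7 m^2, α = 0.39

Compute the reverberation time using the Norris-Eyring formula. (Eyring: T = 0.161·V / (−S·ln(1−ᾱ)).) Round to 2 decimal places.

0.58 s

S = Σ Sᵢ = 1906.0 m^2.
Absorption A = 368·0.83 + 1132.5·0.63 + 16.4·0.24 + 368·0.08 + 6.4·0.03 + 14.7·0.39 = 1058.216 sabins.
Mean coefficient ᾱ = A/S = 0.5552.
Eyring denominator: −S ln(1−ᾱ) = 1544.109.
V = 23 × 16 × 15 = 5520 m³.
T = 0.161·V/[−S·ln(1−ᾱ)] = 0.161·5520/1544.109 = 0.58 s.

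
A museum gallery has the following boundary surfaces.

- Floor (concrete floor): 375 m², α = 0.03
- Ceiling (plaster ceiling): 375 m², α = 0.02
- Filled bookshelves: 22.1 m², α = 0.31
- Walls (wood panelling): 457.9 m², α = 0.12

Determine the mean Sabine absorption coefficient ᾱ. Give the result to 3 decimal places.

S = Σ Sᵢ = 375 + 375 + 22.1 + 457.9 = 1230.0 m².
Weighted sum Σ Sα = 80.549.
ᾱ = A/S = 0.065.

0.065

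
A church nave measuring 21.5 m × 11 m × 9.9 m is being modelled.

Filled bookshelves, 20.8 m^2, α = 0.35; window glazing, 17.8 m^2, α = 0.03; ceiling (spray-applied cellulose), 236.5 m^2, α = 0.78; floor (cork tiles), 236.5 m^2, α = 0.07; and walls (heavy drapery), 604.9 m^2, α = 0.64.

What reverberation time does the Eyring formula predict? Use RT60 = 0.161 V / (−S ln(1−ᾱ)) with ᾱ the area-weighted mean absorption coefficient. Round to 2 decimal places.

0.44 s

S = Σ Sᵢ = 1116.5 m^2.
Absorption A = 20.8×0.35 + 17.8×0.03 + 236.5×0.78 + 236.5×0.07 + 604.9×0.64 = 595.975 sabins.
ᾱ = 595.975 / 1116.5 = 0.5338.
−S·ln(1−ᾱ) = −1116.5 × ln(1 − 0.5338) = 852.046.
V = 21.5 × 11 × 9.9 = 2341.35 m³.
RT60 = 0.161 × 2341.35 / 852.046 = 0.44 s.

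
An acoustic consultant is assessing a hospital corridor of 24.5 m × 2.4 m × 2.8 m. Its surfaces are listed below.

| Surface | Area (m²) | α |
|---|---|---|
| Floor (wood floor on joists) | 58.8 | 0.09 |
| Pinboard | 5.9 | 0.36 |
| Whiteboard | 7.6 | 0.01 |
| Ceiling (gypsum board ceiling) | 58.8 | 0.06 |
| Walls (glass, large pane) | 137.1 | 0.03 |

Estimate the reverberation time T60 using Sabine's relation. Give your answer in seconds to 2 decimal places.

Total absorption A = 58.8*0.09 + 5.9*0.36 + 7.6*0.01 + 58.8*0.06 + 137.1*0.03
  = 5.292 + 2.124 + 0.076 + 3.528 + 4.113 = 15.133 m² sabins.
Volume V = 24.5 × 2.4 × 2.8 = 164.64 m³.
T = 0.161 V/A = 0.161·164.64/15.133 = 1.75 s.

1.75 s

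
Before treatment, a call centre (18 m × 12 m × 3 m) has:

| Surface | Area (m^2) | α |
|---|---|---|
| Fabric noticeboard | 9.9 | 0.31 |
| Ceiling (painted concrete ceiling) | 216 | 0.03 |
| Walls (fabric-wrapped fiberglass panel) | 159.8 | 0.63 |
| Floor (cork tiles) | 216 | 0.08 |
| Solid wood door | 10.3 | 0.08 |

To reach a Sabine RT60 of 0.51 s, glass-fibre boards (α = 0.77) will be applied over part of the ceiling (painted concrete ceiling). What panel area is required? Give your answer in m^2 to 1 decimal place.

103.0

Equivalent absorption area: A₁ = 9.9*0.31 + 216*0.03 + 159.8*0.63 + 216*0.08 + 10.3*0.08 = 128.327 m^2.
Required A₂ = 0.161·648/0.51 = 204.565 sabins.
ΔA needed = 204.565 − 128.327 = 76.238 sabins.
Each m^2 of panel replacing the ceiling (painted concrete ceiling) adds (0.77 − 0.03) = 0.74 sabins.
Panel area = 76.238 / 0.74 = 103.0 m^2.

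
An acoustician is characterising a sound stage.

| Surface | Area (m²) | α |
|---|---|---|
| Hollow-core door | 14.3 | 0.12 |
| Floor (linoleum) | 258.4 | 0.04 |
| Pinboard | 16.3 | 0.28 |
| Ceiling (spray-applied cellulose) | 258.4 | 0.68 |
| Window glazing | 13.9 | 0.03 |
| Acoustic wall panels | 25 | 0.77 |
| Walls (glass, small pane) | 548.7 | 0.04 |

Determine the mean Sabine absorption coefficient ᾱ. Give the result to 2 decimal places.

Total surface area S = 1135.0 m².
Σ(Sᵢαᵢ) = 14.3·0.12 + 258.4·0.04 + 16.3·0.28 + 258.4·0.68 + 13.9·0.03 + 25·0.77 + 548.7·0.04 = 233.943.
ᾱ = 233.943 / 1135.0 = 0.21.

0.21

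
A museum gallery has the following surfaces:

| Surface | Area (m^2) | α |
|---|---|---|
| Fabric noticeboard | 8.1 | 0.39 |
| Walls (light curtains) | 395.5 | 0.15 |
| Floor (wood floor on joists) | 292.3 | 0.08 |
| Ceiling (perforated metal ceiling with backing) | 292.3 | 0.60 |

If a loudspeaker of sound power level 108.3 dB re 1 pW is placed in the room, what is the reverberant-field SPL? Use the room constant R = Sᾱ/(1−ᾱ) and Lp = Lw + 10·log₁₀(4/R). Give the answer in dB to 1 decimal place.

Σ(Sᵢαᵢ) = 8.1×0.39 + 395.5×0.15 + 292.3×0.08 + 292.3×0.60 = 261.248; total area S = 988.2 m^2.
ᾱ = 0.2644, so room constant R = A/(1−ᾱ) = 355.150 m^2.
Lp = 108.3 + 10·log₁₀(4/355.150) = 108.3 + (-19.48) = 88.8 dB.

88.8 dB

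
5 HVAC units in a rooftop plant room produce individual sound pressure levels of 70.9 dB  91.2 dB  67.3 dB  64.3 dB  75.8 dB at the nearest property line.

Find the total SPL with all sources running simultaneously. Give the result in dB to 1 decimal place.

Sum in the linear (power) domain: Σ 10^(Lᵢ/10) = 10^(70.9/10) + 10^(91.2/10) + 10^(67.3/10) + 10^(64.3/10) + 10^(75.8/10) = 1.377e+09.
L_total = 10·log₁₀(1.377e+09) = 91.4 dB.

91.4 dB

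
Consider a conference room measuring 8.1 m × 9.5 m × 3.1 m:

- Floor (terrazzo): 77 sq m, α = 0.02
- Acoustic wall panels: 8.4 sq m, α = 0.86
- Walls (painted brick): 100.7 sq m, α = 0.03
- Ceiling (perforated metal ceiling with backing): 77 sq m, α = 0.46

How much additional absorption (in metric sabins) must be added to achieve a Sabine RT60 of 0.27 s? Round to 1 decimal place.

Summing Sᵢαᵢ: 1.540 + 7.224 + 3.021 + 35.420 → A₁ = 47.205 sabins.
V = 238.545 m³. Required absorption A₂ = 0.161 × 238.545 / 0.27 = 142.243 sabins.
Additional absorption ΔA = 142.243 − 47.205 = 95.0 sabins.

95.0 sabins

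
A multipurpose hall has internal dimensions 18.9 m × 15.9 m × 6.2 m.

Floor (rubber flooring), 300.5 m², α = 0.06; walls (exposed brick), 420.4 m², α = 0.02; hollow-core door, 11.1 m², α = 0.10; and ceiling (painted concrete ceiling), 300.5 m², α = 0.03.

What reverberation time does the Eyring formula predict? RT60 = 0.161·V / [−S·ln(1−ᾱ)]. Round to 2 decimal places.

8.06 sec

S = Σ Sᵢ = 1032.5 m².
Absorption A = 300.5·0.06 + 420.4·0.02 + 11.1·0.10 + 300.5·0.03 = 36.563 sabins.
ᾱ = 36.563 / 1032.5 = 0.0354.
−S·ln(1−ᾱ) = −1032.5 × ln(1 − 0.0354) = 37.213.
V = 18.9 × 15.9 × 6.2 = 1863.162 m³.
RT60 = 0.161 × 1863.162 / 37.213 = 8.06 s.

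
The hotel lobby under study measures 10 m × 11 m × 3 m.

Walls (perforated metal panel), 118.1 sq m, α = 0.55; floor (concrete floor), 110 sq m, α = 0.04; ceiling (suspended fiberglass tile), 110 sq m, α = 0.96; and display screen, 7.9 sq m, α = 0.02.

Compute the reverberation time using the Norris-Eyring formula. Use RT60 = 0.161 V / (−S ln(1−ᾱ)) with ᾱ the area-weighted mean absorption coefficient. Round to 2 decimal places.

S = Σ Sᵢ = 346.0 sq m.
Absorption A = 118.1·0.55 + 110·0.04 + 110·0.96 + 7.9·0.02 = 175.113 sabins.
Mean coefficient ᾱ = A/S = 0.5061.
−S·ln(1−ᾱ) = −346.0 × ln(1 − 0.5061) = 244.076.
V = 10 × 11 × 3 = 330 m³.
RT60 = 0.161 × 330 / 244.076 = 0.22 s.

0.22 sec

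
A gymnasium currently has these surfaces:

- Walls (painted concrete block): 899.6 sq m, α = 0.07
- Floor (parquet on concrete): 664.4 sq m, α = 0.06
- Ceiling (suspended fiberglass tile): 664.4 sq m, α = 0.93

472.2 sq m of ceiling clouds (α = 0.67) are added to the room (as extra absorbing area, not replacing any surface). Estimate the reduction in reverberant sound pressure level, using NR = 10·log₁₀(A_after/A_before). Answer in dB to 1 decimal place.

1.6 dB

Summing Sᵢαᵢ: 62.972 + 39.864 + 617.892 → A_before = 720.728 sabins.
Added absorption = 472.2 × 0.67 = 316.374 sabins.
A_after = 720.728 + 316.374 = 1037.102 sabins.
NR = 10·log₁₀(1037.102/720.728) = 1.6 dB.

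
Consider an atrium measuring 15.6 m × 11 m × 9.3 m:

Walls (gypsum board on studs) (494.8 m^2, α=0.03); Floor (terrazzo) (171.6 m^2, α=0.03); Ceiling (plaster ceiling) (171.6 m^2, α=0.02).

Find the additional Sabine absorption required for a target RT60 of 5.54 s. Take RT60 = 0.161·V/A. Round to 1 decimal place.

23.0 sabins

A₁ = Σ Sᵢαᵢ = 494.8×0.03 + 171.6×0.03 + 171.6×0.02 = 23.424 sabins.
V = 1595.88 m³. Required absorption A₂ = 0.161 × 1595.88 / 5.54 = 46.378 sabins.
ΔA = A₂ − A₁ = 46.378 − 23.424 = 23.0 sabins.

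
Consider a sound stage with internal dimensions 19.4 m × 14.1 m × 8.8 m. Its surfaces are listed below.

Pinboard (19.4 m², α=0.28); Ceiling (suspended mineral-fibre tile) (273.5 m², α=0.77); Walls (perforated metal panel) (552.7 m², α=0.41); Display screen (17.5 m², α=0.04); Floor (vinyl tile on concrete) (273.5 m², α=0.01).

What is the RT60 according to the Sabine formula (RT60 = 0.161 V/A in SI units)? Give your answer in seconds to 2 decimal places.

Summing Sᵢαᵢ: 5.432 + 210.595 + 226.607 + 0.700 + 2.735 → A = 446.069 sabins.
Volume V = 19.4 × 14.1 × 8.8 = 2407.152 m³.
Sabine: RT60 = 0.161 × 2407.152 / 446.069 = 0.87 s.

0.87 sec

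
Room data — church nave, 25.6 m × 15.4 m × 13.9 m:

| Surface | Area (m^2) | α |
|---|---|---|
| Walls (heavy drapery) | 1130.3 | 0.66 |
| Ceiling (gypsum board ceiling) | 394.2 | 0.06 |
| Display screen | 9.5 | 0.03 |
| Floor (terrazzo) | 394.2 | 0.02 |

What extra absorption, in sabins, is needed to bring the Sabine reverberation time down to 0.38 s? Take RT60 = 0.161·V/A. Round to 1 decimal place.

1543.9 sabins

Equivalent absorption area: A₁ = 1130.3×0.66 + 394.2×0.06 + 9.5×0.03 + 394.2×0.02 = 777.819 m^2.
V = 5479.936 m³. Required absorption A₂ = 0.161 × 5479.936 / 0.38 = 2321.762 sabins.
Shortfall: 2321.762 − 777.819 = 1543.9 sabins.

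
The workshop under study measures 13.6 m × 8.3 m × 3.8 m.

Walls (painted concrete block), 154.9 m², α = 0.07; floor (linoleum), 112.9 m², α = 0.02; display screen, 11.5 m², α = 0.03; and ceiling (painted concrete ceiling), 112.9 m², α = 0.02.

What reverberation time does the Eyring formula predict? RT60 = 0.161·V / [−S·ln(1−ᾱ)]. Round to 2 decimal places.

Total surface area S = 154.9 + 112.9 + 11.5 + 112.9 = 392.2 m².
Σ(Sᵢαᵢ) = 154.9×0.07 + 112.9×0.02 + 11.5×0.03 + 112.9×0.02 = 15.704.
ᾱ = 15.704 / 392.2 = 0.0400.
−S·ln(1−ᾱ) = −392.2 × ln(1 − 0.0400) = 16.010.
V = 13.6 × 8.3 × 3.8 = 428.944 m³.
T = 0.161·V/[−S·ln(1−ᾱ)] = 0.161·428.944/16.010 = 4.31 s.

4.31 s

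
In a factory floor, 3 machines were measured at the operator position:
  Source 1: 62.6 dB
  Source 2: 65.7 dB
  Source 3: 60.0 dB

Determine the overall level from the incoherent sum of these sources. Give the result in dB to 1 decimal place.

68.2 dB

Sum in the linear (power) domain: Σ 10^(Lᵢ/10) = 10^(62.6/10) + 10^(65.7/10) + 10^(60.0/10) = 6.535e+06.
Combined level = 10 log₁₀(6.535e+06) = 68.2 dB.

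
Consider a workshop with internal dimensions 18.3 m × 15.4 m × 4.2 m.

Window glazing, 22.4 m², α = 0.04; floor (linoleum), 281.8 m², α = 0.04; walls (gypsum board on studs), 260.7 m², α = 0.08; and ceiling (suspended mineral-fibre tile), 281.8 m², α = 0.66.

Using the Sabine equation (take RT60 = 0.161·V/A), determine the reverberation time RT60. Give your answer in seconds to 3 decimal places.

0.870 sec

Total absorption A = 22.4*0.04 + 281.8*0.04 + 260.7*0.08 + 281.8*0.66
  = 0.896 + 11.272 + 20.856 + 185.988 = 219.012 m² sabins.
Room volume: 1183.644 m³.
T = 0.161 V/A = 0.161·1183.644/219.012 = 0.870 s.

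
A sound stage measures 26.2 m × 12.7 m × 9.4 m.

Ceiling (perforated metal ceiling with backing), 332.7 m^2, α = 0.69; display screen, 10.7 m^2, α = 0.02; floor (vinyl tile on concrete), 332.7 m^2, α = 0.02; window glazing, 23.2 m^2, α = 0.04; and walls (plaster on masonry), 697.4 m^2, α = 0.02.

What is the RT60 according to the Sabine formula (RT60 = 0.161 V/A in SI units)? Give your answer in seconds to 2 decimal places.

Summing Sᵢαᵢ: 229.563 + 0.214 + 6.654 + 0.928 + 13.948 → A = 251.307 sabins.
Room volume: 3127.756 m³.
T = 0.161 V/A = 0.161·3127.756/251.307 = 2.00 s.

2.00 sec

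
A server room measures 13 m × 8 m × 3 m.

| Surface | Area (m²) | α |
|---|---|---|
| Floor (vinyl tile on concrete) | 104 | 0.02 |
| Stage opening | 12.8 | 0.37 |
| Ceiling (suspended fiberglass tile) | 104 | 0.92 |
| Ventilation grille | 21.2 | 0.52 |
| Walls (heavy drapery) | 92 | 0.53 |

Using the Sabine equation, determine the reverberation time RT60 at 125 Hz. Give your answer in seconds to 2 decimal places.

0.31 seconds

Equivalent absorption area: A = 104×0.02 + 12.8×0.37 + 104×0.92 + 21.2×0.52 + 92×0.53 = 162.280 m².
Room volume: 312 m³.
RT60 = 0.161 · V / A = 0.161 × 312 / 162.280 = 0.31 s.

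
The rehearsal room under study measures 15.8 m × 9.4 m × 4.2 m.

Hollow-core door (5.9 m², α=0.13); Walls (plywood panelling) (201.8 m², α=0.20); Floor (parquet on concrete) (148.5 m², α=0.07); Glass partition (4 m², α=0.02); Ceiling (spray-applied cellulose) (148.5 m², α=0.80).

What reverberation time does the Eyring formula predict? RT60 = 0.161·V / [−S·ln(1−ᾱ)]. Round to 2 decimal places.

0.48 sec

S = Σ Sᵢ = 508.7 m².
Σ(Sᵢαᵢ) = 5.9·0.13 + 201.8·0.20 + 148.5·0.07 + 4·0.02 + 148.5·0.80 = 170.402.
ᾱ = 170.402 / 508.7 = 0.3350.
Eyring denominator: −S ln(1−ᾱ) = 207.533.
V = 15.8 × 9.4 × 4.2 = 623.784 m³.
RT60 = 0.161 × 623.784 / 207.533 = 0.48 s.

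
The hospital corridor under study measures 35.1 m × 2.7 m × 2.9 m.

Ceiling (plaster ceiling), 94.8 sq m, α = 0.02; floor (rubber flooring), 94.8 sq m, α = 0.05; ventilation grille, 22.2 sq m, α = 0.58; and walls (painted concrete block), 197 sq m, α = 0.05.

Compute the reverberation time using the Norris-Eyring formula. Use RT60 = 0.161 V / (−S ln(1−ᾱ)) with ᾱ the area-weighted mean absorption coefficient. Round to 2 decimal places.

Total surface area S = 94.8 + 94.8 + 22.2 + 197 = 408.8 sq m.
Σ(Sᵢαᵢ) = 94.8×0.02 + 94.8×0.05 + 22.2×0.58 + 197×0.05 = 29.362.
Mean coefficient ᾱ = A/S = 0.0718.
−S·ln(1−ᾱ) = −408.8 × ln(1 − 0.0718) = 30.459.
V = 35.1 × 2.7 × 2.9 = 274.833 m³.
RT60 = 0.161 × 274.833 / 30.459 = 1.45 s.

1.45 s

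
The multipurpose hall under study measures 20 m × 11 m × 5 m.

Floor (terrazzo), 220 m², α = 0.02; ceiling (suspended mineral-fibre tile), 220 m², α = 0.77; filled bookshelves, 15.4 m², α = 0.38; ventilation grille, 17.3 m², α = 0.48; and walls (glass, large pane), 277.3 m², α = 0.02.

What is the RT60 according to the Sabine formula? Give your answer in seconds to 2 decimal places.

Total absorption A = 220×0.02 + 220×0.77 + 15.4×0.38 + 17.3×0.48 + 277.3×0.02
  = 4.400 + 169.400 + 5.852 + 8.304 + 5.546 = 193.502 m² sabins.
V = 20·11·5 = 1100 m³.
RT60 = 0.161 · V / A = 0.161 × 1100 / 193.502 = 0.92 s.

0.92 sec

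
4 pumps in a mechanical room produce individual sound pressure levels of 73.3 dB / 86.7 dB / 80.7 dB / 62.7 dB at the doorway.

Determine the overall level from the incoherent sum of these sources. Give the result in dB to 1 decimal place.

87.8 dB

Σ 10^(Lᵢ/10) = 6.085e+08.
Back to dB: 10·log₁₀ Σ = 87.8 dB.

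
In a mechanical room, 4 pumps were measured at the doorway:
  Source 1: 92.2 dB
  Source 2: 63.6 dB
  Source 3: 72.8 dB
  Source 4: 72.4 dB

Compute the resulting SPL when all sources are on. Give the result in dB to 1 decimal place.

Σ 10^(Lᵢ/10) = 1.698e+09.
L_total = 10·log₁₀(1.698e+09) = 92.3 dB.

92.3 dB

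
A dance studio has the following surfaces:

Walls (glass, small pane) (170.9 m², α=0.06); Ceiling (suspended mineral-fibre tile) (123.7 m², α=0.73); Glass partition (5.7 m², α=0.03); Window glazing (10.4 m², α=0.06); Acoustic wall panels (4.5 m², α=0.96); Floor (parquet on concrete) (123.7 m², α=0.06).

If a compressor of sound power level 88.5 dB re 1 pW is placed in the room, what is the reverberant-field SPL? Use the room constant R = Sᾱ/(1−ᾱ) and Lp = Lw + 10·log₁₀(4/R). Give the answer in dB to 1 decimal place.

72.7 dB

Σ(Sᵢαᵢ) = 170.9×0.06 + 123.7×0.73 + 5.7×0.03 + 10.4×0.06 + 4.5×0.96 + 123.7×0.06 = 113.092; total area S = 438.9 m².
ᾱ = 113.092/438.9 = 0.2577; R = Sᾱ/(1−ᾱ) = 113.092/(1−0.2577) = 152.353 m².
Lp = 88.5 + 10·log₁₀(4/152.353) = 88.5 + (-15.81) = 72.7 dB.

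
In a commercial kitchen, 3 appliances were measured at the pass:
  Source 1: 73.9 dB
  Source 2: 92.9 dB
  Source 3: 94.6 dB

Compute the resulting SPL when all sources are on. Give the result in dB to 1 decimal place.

Converting to relative power and adding: 10^(73.9/10) + 10^(92.9/10) + 10^(94.6/10) = 4.858e+09.
Back to dB: 10·log₁₀ Σ = 96.9 dB.

96.9 dB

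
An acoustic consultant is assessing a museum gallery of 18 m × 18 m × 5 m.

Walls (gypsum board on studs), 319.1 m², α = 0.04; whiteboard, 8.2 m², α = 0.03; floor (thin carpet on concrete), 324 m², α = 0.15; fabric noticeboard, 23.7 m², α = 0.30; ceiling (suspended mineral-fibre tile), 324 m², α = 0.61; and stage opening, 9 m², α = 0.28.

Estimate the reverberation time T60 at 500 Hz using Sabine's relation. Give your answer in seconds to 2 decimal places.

Summing Sᵢαᵢ: 12.764 + 0.246 + 48.600 + 7.110 + 197.640 + 2.520 → A = 268.880 sabins.
V = 18·18·5 = 1620 m³.
T = 0.161 V/A = 0.161·1620/268.880 = 0.97 s.

0.97 seconds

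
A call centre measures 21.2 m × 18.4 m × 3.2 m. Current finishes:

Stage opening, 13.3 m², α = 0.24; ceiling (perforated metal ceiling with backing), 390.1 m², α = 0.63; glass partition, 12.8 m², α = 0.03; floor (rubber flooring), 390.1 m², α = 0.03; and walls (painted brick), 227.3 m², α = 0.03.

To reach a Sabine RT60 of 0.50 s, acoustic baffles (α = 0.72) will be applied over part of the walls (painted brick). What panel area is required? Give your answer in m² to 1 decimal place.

194.3

Total absorption A₁ = 13.3*0.24 + 390.1*0.63 + 12.8*0.03 + 390.1*0.03 + 227.3*0.03
  = 3.192 + 245.763 + 0.384 + 11.703 + 6.819 = 267.861 m² sabins.
V = 1248.256 m³. Target absorption A₂ = 0.161 × 1248.256 / 0.50 = 401.938 sabins.
Absorption to add: 401.938 − 267.861 = 134.077 sabins.
Net gain per m²: Δα = 0.72 − 0.03 = 0.69.
Panel area = 134.077 / 0.69 = 194.3 m².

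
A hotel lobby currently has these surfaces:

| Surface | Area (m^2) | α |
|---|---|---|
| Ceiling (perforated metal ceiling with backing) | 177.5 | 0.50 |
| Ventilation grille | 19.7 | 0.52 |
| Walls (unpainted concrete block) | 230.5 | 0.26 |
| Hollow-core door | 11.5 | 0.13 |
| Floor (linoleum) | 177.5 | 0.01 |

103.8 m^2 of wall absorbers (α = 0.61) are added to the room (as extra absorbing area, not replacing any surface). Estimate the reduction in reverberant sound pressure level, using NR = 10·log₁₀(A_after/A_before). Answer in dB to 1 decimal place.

1.4 dB

Summing Sᵢαᵢ: 88.750 + 10.244 + 59.930 + 1.495 + 1.775 → A_before = 162.194 sabins.
Treatment contributes 103.8·0.61 = 63.318 sabins.
A_after = 162.194 + 63.318 = 225.512 sabins.
Reduction = 10 log₁₀(A_after/A_before) = 10 log₁₀(1.3904) = 1.4 dB.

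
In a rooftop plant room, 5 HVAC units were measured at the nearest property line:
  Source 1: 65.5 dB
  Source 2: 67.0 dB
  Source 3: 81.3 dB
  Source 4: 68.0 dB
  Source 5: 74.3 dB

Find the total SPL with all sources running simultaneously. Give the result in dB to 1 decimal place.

82.5 dB

Sum in the linear (power) domain: Σ 10^(Lᵢ/10) = 10^(65.5/10) + 10^(67.0/10) + 10^(81.3/10) + 10^(68.0/10) + 10^(74.3/10) = 1.767e+08.
L_total = 10·log₁₀(1.767e+08) = 82.5 dB.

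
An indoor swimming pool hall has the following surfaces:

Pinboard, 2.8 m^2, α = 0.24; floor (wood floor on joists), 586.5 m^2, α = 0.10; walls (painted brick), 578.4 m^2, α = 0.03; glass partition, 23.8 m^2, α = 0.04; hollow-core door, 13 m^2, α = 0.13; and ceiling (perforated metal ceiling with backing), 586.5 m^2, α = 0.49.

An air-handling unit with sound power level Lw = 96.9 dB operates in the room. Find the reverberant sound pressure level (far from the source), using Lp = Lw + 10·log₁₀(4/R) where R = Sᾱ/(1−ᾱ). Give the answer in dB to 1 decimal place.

76.3 dB

A = 366.701 sabins; S = 1791.0 m^2.
ᾱ = 0.2047, so room constant R = A/(1−ᾱ) = 461.085 m^2.
Lp = Lw + 10 log₁₀(4/R) = 96.9 -20.62 = 76.3 dB.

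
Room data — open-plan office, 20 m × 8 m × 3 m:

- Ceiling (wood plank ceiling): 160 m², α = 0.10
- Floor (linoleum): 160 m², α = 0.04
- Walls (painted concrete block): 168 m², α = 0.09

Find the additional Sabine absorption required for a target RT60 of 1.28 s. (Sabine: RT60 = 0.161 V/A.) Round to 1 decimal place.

Equivalent absorption area: A₁ = 160*0.10 + 160*0.04 + 168*0.09 = 37.520 m².
For T = 1.28 s, need A₂ = 0.161·V/T = 0.161·480/1.28 = 60.375 sabins.
Shortfall: 60.375 − 37.520 = 22.9 sabins.

22.9 sabins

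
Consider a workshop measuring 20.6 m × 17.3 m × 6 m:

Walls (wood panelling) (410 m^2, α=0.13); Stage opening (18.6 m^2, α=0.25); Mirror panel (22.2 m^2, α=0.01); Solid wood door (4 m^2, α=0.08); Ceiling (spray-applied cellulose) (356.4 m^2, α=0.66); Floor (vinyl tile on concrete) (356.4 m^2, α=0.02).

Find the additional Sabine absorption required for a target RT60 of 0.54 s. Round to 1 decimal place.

336.7 sabins

Summing Sᵢαᵢ: 53.300 + 4.650 + 0.222 + 0.320 + 235.224 + 7.128 → A₁ = 300.844 sabins.
For T = 0.54 s, need A₂ = 0.161·V/T = 0.161·2138.28/0.54 = 637.524 sabins.
Shortfall: 637.524 − 300.844 = 336.7 sabins.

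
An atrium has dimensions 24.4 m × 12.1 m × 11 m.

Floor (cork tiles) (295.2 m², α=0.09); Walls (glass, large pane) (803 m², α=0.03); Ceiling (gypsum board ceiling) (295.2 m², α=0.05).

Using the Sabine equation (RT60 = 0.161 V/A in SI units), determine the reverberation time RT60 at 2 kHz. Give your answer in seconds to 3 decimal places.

Total absorption A = 295.2*0.09 + 803*0.03 + 295.2*0.05
  = 26.568 + 24.090 + 14.760 = 65.418 m² sabins.
Room volume: 3247.64 m³.
RT60 = 0.161 · V / A = 0.161 × 3247.64 / 65.418 = 7.993 s.

7.993 s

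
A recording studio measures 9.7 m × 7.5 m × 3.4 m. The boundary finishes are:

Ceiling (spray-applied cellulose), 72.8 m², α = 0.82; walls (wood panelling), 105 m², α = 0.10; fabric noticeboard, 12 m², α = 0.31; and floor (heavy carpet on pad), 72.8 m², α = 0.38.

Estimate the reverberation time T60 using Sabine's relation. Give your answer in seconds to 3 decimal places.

0.392 seconds

Summing Sᵢαᵢ: 59.696 + 10.500 + 3.720 + 27.664 → A = 101.580 sabins.
Room volume: 247.35 m³.
T = 0.161 V/A = 0.161·247.35/101.580 = 0.392 s.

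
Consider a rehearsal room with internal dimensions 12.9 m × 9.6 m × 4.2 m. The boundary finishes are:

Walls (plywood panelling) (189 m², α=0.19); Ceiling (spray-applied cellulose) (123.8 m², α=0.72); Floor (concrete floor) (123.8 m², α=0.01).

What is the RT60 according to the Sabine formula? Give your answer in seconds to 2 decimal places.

Summing Sᵢαᵢ: 35.910 + 89.136 + 1.238 → A = 126.284 sabins.
Room volume: 520.128 m³.
T = 0.161 V/A = 0.161·520.128/126.284 = 0.66 s.

0.66 seconds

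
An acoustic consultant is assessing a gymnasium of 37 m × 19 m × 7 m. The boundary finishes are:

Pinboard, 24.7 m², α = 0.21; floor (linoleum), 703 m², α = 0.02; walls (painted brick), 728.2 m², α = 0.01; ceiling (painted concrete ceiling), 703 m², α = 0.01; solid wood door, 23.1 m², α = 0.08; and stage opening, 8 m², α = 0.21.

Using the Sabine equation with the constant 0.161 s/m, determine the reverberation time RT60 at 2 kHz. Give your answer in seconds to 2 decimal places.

Summing Sᵢαᵢ: 5.187 + 14.060 + 7.282 + 7.030 + 1.848 + 1.680 → A = 37.087 sabins.
Volume V = 37 × 19 × 7 = 4921 m³.
Sabine: RT60 = 0.161 × 4921 / 37.087 = 21.36 s.

21.36 seconds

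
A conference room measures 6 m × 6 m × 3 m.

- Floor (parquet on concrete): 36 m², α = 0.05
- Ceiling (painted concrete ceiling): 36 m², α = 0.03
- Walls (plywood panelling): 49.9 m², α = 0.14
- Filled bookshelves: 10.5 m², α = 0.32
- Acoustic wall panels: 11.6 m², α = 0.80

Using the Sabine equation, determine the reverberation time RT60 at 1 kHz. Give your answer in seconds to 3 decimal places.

0.773 sec

A = Σ Sᵢαᵢ = 36×0.05 + 36×0.03 + 49.9×0.14 + 10.5×0.32 + 11.6×0.80 = 22.506 sabins.
Room volume: 108 m³.
Sabine: RT60 = 0.161 × 108 / 22.506 = 0.773 s.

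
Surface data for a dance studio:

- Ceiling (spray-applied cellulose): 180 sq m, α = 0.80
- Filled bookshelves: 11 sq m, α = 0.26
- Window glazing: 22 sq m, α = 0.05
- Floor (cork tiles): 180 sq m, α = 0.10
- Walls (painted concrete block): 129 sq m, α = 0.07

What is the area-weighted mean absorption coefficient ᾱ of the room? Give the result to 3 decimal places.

Total surface area S = 522.0 sq m.
Weighted sum Σ Sα = 174.990.
ᾱ = 174.990 / 522.0 = 0.335.

0.335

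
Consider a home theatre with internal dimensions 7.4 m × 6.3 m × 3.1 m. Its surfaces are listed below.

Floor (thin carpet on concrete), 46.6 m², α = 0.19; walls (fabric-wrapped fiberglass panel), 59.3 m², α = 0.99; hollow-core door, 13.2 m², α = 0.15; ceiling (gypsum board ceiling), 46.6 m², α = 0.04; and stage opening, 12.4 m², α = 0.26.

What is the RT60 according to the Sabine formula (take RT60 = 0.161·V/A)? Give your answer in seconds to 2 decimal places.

0.31 s

Summing Sᵢαᵢ: 8.854 + 58.707 + 1.980 + 1.864 + 3.224 → A = 74.629 sabins.
Room volume: 144.522 m³.
T = 0.161 V/A = 0.161·144.522/74.629 = 0.31 s.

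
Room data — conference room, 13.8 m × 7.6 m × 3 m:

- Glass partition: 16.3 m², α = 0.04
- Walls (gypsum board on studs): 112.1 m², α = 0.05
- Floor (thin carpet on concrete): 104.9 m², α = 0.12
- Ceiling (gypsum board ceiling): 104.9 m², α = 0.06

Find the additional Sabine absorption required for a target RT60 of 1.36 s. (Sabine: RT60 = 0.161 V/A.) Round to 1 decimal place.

Summing Sᵢαᵢ: 0.652 + 5.605 + 12.588 + 6.294 → A₁ = 25.139 sabins.
V = 314.64 m³. Required absorption A₂ = 0.161 × 314.64 / 1.36 = 37.248 sabins.
Shortfall: 37.248 − 25.139 = 12.1 sabins.

12.1 sabins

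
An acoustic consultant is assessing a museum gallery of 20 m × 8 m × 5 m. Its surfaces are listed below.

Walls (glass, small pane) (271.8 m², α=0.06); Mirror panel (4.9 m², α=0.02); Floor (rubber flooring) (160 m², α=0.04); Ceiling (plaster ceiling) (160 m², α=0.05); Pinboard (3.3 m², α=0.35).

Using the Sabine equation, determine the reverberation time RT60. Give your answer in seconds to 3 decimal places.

Total absorption A = 271.8*0.06 + 4.9*0.02 + 160*0.04 + 160*0.05 + 3.3*0.35
  = 16.308 + 0.098 + 6.400 + 8.000 + 1.155 = 31.961 m² sabins.
V = 20·8·5 = 800 m³.
Sabine: RT60 = 0.161 × 800 / 31.961 = 4.030 s.

4.030 sec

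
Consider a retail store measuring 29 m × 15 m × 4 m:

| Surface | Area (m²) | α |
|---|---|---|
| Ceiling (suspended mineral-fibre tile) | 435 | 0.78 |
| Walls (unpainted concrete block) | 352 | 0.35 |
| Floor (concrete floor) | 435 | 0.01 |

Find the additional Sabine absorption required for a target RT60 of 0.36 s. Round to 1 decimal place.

311.3 sabins

Equivalent absorption area: A₁ = 435×0.78 + 352×0.35 + 435×0.01 = 466.850 m².
Target A₂ = 0.161·1740/0.36 = 778.167 sabins (V = 1740 m³).
Additional absorption ΔA = 778.167 − 466.850 = 311.3 sabins.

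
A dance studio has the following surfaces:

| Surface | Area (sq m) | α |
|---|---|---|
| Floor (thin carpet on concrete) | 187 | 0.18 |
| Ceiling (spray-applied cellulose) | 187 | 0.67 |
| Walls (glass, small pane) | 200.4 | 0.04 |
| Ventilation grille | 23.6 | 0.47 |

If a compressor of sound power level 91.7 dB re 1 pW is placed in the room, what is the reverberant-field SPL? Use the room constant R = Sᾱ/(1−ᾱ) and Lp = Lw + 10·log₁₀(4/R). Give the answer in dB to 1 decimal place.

Σ(Sᵢαᵢ) = 187·0.18 + 187·0.67 + 200.4·0.04 + 23.6·0.47 = 178.058; total area S = 598.0 sq m.
ᾱ = 178.058/598.0 = 0.2978; R = Sᾱ/(1−ᾱ) = 178.058/(1−0.2978) = 253.572 sq m.
Lp = 91.7 + 10·log₁₀(4/253.572) = 91.7 + (-18.02) = 73.7 dB.

73.7 dB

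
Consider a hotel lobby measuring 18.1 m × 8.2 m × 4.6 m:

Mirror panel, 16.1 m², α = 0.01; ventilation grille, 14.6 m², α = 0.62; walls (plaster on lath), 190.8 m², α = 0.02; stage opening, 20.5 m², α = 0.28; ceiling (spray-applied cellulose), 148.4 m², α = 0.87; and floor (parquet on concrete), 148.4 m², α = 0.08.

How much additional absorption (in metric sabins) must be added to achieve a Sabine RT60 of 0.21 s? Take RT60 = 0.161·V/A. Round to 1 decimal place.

363.7 sabins

Summing Sᵢαᵢ: 0.161 + 9.052 + 3.816 + 5.740 + 129.108 + 11.872 → A₁ = 159.749 sabins.
For T = 0.21 s, need A₂ = 0.161·V/T = 0.161·682.732/0.21 = 523.428 sabins.
Shortfall: 523.428 − 159.749 = 363.7 sabins.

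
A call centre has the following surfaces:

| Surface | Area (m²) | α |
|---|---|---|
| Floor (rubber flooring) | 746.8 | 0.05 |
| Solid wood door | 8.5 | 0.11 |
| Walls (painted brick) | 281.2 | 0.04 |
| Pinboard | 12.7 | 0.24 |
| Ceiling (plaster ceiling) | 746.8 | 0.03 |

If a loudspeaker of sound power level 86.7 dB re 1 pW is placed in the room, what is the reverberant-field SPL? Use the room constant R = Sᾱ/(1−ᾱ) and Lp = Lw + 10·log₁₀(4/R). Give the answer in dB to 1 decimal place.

A = 74.975 sabins; S = 1796.0 m².
ᾱ = 0.0417, so room constant R = A/(1−ᾱ) = 78.238 m².
Lp = Lw + 10 log₁₀(4/R) = 86.7 -12.91 = 73.8 dB.

73.8 dB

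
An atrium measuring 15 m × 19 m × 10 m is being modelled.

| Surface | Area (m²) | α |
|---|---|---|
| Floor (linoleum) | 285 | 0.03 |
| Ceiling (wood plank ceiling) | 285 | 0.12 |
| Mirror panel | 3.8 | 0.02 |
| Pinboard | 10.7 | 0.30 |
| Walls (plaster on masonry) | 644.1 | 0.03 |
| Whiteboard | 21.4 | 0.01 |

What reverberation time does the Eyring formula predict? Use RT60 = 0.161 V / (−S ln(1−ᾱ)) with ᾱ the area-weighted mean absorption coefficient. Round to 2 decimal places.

6.81 s

S = Σ Sᵢ = 1250.0 m².
Σ(Sᵢαᵢ) = 285·0.03 + 285·0.12 + 3.8·0.02 + 10.7·0.30 + 644.1·0.03 + 21.4·0.01 = 65.573.
ᾱ = 65.573 / 1250.0 = 0.0525.
Eyring denominator: −S ln(1−ᾱ) = 67.410.
V = 15 × 19 × 10 = 2850 m³.
RT60 = 0.161 × 2850 / 67.410 = 6.81 s.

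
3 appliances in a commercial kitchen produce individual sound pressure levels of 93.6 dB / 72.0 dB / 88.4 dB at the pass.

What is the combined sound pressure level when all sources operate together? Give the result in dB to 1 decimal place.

94.8 dB

Σ 10^(Lᵢ/10) = 2.999e+09.
L_total = 10·log₁₀(2.999e+09) = 94.8 dB.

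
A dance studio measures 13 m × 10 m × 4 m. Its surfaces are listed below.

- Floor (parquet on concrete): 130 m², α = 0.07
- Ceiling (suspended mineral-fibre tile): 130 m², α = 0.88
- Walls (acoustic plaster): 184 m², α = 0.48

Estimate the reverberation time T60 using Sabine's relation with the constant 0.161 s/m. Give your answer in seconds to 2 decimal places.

0.40 sec

Total absorption A = 130×0.07 + 130×0.88 + 184×0.48
  = 9.100 + 114.400 + 88.320 = 211.820 m² sabins.
V = 13·10·4 = 520 m³.
T = 0.161 V/A = 0.161·520/211.820 = 0.40 s.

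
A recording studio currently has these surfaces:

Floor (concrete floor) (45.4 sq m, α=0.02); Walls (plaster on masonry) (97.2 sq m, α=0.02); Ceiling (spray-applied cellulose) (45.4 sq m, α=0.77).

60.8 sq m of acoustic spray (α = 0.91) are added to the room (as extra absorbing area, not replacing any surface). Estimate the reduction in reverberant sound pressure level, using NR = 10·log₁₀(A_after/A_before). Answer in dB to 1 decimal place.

3.9 dB

A_before = Σ Sᵢαᵢ = 45.4·0.02 + 97.2·0.02 + 45.4·0.77 = 37.810 sabins.
Treatment contributes 60.8·0.91 = 55.328 sabins.
New total A_after = 93.138 sabins.
NR = 10·log₁₀(93.138/37.810) = 3.9 dB.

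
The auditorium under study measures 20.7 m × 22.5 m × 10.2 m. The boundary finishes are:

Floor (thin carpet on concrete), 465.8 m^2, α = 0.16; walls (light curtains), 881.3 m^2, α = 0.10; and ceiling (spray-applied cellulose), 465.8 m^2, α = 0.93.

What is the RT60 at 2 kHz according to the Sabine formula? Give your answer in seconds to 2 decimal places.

1.28 s

Summing Sᵢαᵢ: 74.528 + 88.130 + 433.194 → A = 595.852 sabins.
V = 20.7·22.5·10.2 = 4750.65 m³.
RT60 = 0.161 · V / A = 0.161 × 4750.65 / 595.852 = 1.28 s.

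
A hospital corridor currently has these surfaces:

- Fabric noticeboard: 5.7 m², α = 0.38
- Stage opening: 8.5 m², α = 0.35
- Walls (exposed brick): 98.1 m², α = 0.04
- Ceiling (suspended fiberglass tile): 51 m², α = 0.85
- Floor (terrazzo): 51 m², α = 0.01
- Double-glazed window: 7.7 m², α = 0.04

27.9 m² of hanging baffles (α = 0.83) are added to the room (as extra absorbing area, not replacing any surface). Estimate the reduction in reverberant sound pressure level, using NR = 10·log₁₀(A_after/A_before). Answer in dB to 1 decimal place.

Equivalent absorption area: A_before = 5.7·0.38 + 8.5·0.35 + 98.1·0.04 + 51·0.85 + 51·0.01 + 7.7·0.04 = 53.233 m².
Added absorption = 27.9 × 0.83 = 23.157 sabins.
A_after = 53.233 + 23.157 = 76.390 sabins.
NR = 10·log₁₀(76.390/53.233) = 1.6 dB.

1.6 dB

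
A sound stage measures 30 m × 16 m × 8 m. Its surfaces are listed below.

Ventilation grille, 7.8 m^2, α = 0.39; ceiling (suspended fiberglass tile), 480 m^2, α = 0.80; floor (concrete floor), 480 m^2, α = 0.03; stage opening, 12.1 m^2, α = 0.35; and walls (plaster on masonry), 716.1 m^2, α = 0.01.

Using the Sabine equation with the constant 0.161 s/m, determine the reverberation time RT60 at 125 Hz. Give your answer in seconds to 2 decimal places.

1.50 s

Equivalent absorption area: A = 7.8*0.39 + 480*0.80 + 480*0.03 + 12.1*0.35 + 716.1*0.01 = 412.838 m^2.
V = 30·16·8 = 3840 m³.
T = 0.161 V/A = 0.161·3840/412.838 = 1.50 s.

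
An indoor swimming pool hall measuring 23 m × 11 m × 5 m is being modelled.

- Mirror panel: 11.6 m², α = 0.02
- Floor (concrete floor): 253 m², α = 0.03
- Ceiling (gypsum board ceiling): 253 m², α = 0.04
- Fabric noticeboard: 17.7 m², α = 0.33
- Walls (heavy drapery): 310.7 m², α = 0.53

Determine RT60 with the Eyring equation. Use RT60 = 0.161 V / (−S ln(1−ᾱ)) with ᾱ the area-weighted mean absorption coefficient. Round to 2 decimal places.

Total surface area S = 11.6 + 253 + 253 + 17.7 + 310.7 = 846.0 m².
Σ(Sᵢαᵢ) = 11.6·0.02 + 253·0.03 + 253·0.04 + 17.7·0.33 + 310.7·0.53 = 188.454.
ᾱ = 188.454 / 846.0 = 0.2228.
−S·ln(1−ᾱ) = −846.0 × ln(1 − 0.2228) = 213.241.
V = 23 × 11 × 5 = 1265 m³.
T = 0.161·V/[−S·ln(1−ᾱ)] = 0.161·1265/213.241 = 0.96 s.

0.96 seconds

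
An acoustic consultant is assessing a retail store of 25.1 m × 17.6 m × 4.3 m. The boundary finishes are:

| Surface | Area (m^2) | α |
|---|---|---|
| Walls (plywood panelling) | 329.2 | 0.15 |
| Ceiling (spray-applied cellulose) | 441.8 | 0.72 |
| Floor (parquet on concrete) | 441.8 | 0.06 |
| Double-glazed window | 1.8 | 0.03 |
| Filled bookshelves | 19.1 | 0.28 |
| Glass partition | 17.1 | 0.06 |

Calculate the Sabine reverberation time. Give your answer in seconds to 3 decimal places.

0.764 s

Summing Sᵢαᵢ: 49.380 + 318.096 + 26.508 + 0.054 + 5.348 + 1.026 → A = 400.412 sabins.
Room volume: 1899.568 m³.
T = 0.161 V/A = 0.161·1899.568/400.412 = 0.764 s.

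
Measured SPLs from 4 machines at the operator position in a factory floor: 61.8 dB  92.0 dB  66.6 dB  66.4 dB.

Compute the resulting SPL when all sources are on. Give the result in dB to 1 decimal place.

Sum in the linear (power) domain: Σ 10^(Lᵢ/10) = 10^(61.8/10) + 10^(92.0/10) + 10^(66.6/10) + 10^(66.4/10) = 1.595e+09.
Back to dB: 10·log₁₀ Σ = 92.0 dB.

92.0 dB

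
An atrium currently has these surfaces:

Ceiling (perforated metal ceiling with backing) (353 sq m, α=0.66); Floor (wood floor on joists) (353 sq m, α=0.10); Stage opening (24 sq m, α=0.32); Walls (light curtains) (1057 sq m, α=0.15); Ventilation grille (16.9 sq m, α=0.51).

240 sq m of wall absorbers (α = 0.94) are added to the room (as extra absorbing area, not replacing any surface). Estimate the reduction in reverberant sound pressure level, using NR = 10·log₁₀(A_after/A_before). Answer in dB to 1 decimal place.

A_before = Σ Sᵢαᵢ = 353×0.66 + 353×0.10 + 24×0.32 + 1057×0.15 + 16.9×0.51 = 443.129 sabins.
Added absorption = 240 × 0.94 = 225.600 sabins.
New total A_after = 668.729 sabins.
Reduction = 10 log₁₀(A_after/A_before) = 10 log₁₀(1.5091) = 1.8 dB.

1.8 dB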